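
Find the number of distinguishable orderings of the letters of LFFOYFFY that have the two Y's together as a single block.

210

Treat the 2 copies of Y as a single block. The multiset to arrange is then {YY, F, F, F, F, L, O}, 7 items in all.
That gives (7)!/(4!) = 210 arrangements.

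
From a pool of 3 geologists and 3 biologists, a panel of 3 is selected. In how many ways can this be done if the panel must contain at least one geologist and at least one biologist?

With no constraint there are C(6,3) = 20 possible selections.
Selections missing a whole group: no geologists → C(3,3) = 1; no biologists → C(3,3) = 1.
Both groups omitted at once is impossible, so 20 − 2 = 18.

18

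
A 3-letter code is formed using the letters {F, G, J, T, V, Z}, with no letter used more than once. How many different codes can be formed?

120

With no repetition, fill the 3 letters in order: 6 choices, then 5, down to 4.
That product is 6 × 5 × 4 = 120.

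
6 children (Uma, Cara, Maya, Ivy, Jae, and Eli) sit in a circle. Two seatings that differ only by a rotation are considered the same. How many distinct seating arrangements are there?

Fix one person's seat to break rotational symmetry; the remaining 5 people can be arranged in (5)! = 120 ways.

120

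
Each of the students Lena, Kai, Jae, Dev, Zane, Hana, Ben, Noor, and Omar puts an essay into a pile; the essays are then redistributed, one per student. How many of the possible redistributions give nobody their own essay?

133496

Let Aᵢ be the assignments in which student i gets their own essay. We want the size of the complement of A₁∪…∪A_9.
By inclusion–exclusion this is Σ_{j=0}^{9} (−1)^j C(9,j)·(9−j)!.
Computing: 362880 − 362880 + 181440 − 60480 + 15120 − 3024 + 504 − 72 + 9 − 1 = 133496.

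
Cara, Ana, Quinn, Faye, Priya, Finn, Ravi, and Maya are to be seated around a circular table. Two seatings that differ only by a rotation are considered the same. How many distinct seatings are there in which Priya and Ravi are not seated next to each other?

3600

Without the restriction there are (7)! = 5040 seatings.
Seatings with Priya beside Ravi: treat them as a block with 2 internal orders, giving 2 × (6)! = 1440.
Subtracting, 5040 − 1440 = 3600.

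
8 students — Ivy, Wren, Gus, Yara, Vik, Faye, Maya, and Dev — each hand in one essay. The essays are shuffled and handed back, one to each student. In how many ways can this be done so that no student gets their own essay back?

This is the derangement count D_8: permutations of 8 items with no fixed point.
By inclusion–exclusion this is Σ_{j=0}^{8} (−1)^j C(8,j)·(8−j)!.
Computing: 40320 − 40320 + 20160 − 6720 + 1680 − 336 + 56 − 8 + 1 = 14833.

14833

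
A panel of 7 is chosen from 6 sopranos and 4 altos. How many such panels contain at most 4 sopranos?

Split by how many sopranos are chosen (0 through 4).
Sum: C(6,0)·C(4,7) + C(6,1)·C(4,6) + C(6,2)·C(4,5) + C(6,3)·C(4,4) + C(6,4)·C(4,3) = 0 + 0 + 0 + 20 + 60 = 80.

80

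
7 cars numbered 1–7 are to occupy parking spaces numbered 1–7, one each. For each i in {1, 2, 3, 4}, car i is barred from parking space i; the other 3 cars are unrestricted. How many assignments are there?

Let Aᵢ (for 1 ≤ i ≤ 4) be the placements that put car i in its forbidden parking space. Any j of these fix j positions, leaving (7−j)! ways to fill the rest, and there are C(4,j) ways to pick which j.
By inclusion–exclusion, the number of valid placements is Σ_{j=0}^{4} (−1)^j C(4,j)·(7−j)!.
Computing: 5040 − 2880 + 720 − 96 + 6 = 2790.

2790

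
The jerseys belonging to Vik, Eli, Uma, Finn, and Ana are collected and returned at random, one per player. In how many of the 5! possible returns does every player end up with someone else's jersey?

44

Let Aᵢ be the assignments in which player i gets their old jersey. We want the size of the complement of A₁∪…∪A_5.
By inclusion–exclusion this is Σ_{j=0}^{5} (−1)^j C(5,j)·(5−j)!.
Computing: 120 − 120 + 60 − 20 + 5 − 1 = 44.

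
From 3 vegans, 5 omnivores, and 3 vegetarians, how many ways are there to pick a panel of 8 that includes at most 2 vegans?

Split by how many vegans are chosen (0 through 2).
Sum: C(3,0)·C(8,8) + C(3,1)·C(8,7) + C(3,2)·C(8,6) = 1 + 24 + 84 = 109.

109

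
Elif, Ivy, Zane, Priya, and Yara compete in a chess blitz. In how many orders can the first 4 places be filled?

There are 5 choices for 1st place, 4 for 2nd, and so on down to 2 for position 4.
That gives 5 × 4 × 3 × 2 = 120.

120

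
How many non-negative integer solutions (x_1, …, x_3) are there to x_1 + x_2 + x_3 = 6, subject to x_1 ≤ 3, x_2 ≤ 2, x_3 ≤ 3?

Ignoring the caps, the number of non-negative solutions to x_1+…+x_3 = 6 is C(8,2) = 28.
Subtract solutions that violate a single cap (substitute x_i' = x_i − (cap_i+1)): x_1 ≥ 4 gives C(4,2) = 6; x_2 ≥ 3 gives C(5,2) = 10; x_3 ≥ 4 gives C(4,2) = 6. Together 22.
No two caps can be exceeded simultaneously, so the pair terms are all 0.
By inclusion–exclusion the count is 28 − 22 + 0 = 6.

6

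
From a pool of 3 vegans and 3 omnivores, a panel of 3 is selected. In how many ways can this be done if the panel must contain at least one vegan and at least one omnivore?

18

Unrestricted: C(6,3) = 20 ways to pick any 3 of the 6.
Subtract selections that omit an entire group: no vegans → C(3,3) = 1; no omnivores → C(3,3) = 1.
Both groups omitted at once is impossible, so 20 − 2 = 18.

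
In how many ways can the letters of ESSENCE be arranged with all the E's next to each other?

60

Treat the 3 copies of E as a single block. The multiset to arrange is then {EEE, C, N, S, S}, 5 items in all.
That gives (5)!/(2!) = 60 arrangements.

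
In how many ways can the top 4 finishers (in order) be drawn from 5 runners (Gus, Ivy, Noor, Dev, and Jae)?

There are 5 choices for 1st place, 4 for 2nd, and so on down to 2 for position 4.
That gives 5 × 4 × 3 × 2 = 120.

120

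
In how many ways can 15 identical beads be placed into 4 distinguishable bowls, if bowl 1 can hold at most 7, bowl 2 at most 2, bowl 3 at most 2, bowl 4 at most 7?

18

Without the upper bounds there are C(18,3) = 816 ways to split 15 among 4 bowls.
Subtract solutions that violate a single cap (substitute x_i' = x_i − (cap_i+1)): x_1 ≥ 8 gives C(10,3) = 120; x_2 ≥ 3 gives C(15,3) = 455; x_3 ≥ 3 gives C(15,3) = 455; x_4 ≥ 8 gives C(10,3) = 120. Together 1150.
Add back pairs where two caps are both exceeded: 35 + 35 + 0 + 220 + 35 + 35 = 360.
Subtract triples: 4 + 0 + 0 + 4 = 8.
By inclusion–exclusion the count is 816 − 1150 + 360 − 8 = 18.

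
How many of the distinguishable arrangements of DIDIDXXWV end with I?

3360

Fix I in the last position and arrange the remaining 8 letters.
Those 8 letters have D appearing 3 times and X appearing twice, giving (8)!/(3!·2!) = 3360.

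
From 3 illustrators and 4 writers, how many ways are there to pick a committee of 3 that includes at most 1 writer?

Split by how many writers are chosen (0 through 1).
Sum: C(4,0)·C(3,3) + C(4,1)·C(3,2) = 1 + 12 = 13.

13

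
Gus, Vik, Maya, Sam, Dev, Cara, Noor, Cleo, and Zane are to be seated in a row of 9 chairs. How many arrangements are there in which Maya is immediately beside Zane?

80640

Glue Maya and Zane into one block (2 internal orders), leaving 8 units to arrange in a row.
So the count is 2·(8)! = 80640.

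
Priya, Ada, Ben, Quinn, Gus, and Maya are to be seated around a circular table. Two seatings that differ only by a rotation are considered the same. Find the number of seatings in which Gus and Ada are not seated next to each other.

72

Without the restriction there are (5)! = 120 seatings.
Those with Gus next to Ada: fuse the pair into one unit and seat 5 units around a circle — 2·(4)! = 48.
Subtracting, 120 − 48 = 72.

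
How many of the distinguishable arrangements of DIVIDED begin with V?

60

Fix V in the first position and arrange the remaining 6 letters.
Those 6 letters have D appearing 3 times and I appearing twice, giving (6)!/(3!·2!) = 60.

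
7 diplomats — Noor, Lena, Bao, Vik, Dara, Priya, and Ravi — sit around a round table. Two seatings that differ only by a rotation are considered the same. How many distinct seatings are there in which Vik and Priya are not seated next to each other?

All circular seatings of 7 people number (6)! = 720.
Those with Vik next to Priya: fuse the pair into one unit and seat 6 units around a circle — 2·(5)! = 240.
Subtracting, 720 − 240 = 480.

480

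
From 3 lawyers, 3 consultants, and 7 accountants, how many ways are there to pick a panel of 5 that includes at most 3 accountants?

Split by how many accountants are chosen (0 through 3).
Sum: C(7,0)·C(6,5) + C(7,1)·C(6,4) + C(7,2)·C(6,3) + C(7,3)·C(6,2) = 6 + 105 + 420 + 525 = 1056.

1056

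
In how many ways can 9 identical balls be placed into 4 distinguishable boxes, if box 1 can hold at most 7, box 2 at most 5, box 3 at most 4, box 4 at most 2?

Without the upper bounds there are C(12,3) = 220 ways to split 9 among 4 boxes.
Subtract solutions that violate a single cap (substitute x_i' = x_i − (cap_i+1)): x_1 ≥ 8 gives C(4,3) = 4; x_2 ≥ 6 gives C(6,3) = 20; x_3 ≥ 5 gives C(7,3) = 35; x_4 ≥ 3 gives C(9,3) = 84. Together 143.
Add back pairs where two caps are both exceeded: 0 + 0 + 0 + 0 + 1 + 4 = 5.
By inclusion–exclusion the count is 220 − 143 + 5 = 82.

82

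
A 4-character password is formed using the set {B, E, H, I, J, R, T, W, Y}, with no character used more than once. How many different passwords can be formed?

3024

With no repetition, fill the 4 characters in order: 9 choices, then 8, down to 6.
9 × 8 × 7 × 6 = 3024.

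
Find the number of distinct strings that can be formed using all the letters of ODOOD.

Letter multiplicities in ODOOD: D×2, O×3.
Dividing 5! = 120 by 3!·2! = 12 for the repeated letters gives 10.

10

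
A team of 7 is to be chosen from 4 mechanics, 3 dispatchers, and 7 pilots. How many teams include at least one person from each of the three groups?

2982

Unrestricted: C(14,7) = 3432 ways to pick any 7 of the 14.
Subtract selections that omit an entire group: no mechanics → C(10,7) = 120; no dispatchers → C(11,7) = 330; no pilots → C(7,7) = 1.
Add back selections omitting two groups (i.e. drawn from a single group): C(4,7) + C(3,7) + C(7,7) = 1.
By inclusion–exclusion: 3432 − 451 + 1 = 2982.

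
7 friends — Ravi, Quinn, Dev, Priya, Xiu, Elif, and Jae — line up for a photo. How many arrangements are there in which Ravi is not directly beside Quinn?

Of the 7! = 5040 arrangements, those with Ravi and Quinn adjacent number 2 × 6! = 1440 (treat the pair as a block with 2 internal orders).
Complementary counting: 5040 − 1440 = 3600.

3600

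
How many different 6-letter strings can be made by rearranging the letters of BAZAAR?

BAZAAR has 6 letters with A appearing 3 times.
The number of distinct arrangements is 6!/(3!) = 720/6 = 120.

120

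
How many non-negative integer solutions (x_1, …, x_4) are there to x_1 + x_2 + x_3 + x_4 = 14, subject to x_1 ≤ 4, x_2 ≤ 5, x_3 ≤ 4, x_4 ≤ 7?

75

By stars and bars, unrestricted non-negative solutions to x_1+…+x_4 = 14 number C(14+3,3) = 680.
Subtract solutions that violate a single cap (substitute x_i' = x_i − (cap_i+1)): x_1 ≥ 5 gives C(12,3) = 220; x_2 ≥ 6 gives C(11,3) = 165; x_3 ≥ 5 gives C(12,3) = 220; x_4 ≥ 8 gives C(9,3) = 84. Together 689.
Add back pairs where two caps are both exceeded: 20 + 35 + 4 + 20 + 1 + 4 = 84.
By inclusion–exclusion the count is 680 − 689 + 84 = 75.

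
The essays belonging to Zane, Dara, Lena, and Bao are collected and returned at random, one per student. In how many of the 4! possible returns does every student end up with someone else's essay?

Let Aᵢ be the assignments in which student i gets their own essay. We want the size of the complement of A₁∪…∪A_4.
By inclusion–exclusion this is Σ_{j=0}^{4} (−1)^j C(4,j)·(4−j)!.
Computing: 24 − 24 + 12 − 4 + 1 = 9.

9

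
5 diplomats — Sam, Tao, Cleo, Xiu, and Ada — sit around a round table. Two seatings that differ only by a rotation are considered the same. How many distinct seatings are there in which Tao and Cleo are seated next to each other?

Glue Tao and Cleo into a block (2 internal orders). Seating 4 units around a circle gives (3)! arrangements.
So 2 × (3)! = 2 × 6 = 12.

12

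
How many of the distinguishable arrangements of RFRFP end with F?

12

Fix F in the last position and arrange the remaining 4 letters.
Those 4 letters have R appearing twice, giving (4)!/(2!) = 12.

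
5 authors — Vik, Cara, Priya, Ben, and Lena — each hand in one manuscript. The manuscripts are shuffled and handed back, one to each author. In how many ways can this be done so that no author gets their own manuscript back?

44

Count assignments avoiding every fixed point. For any j of the 5 authors fixed to their own manuscript, the other 5−j can be arranged in (5−j)! ways.
By inclusion–exclusion this is Σ_{j=0}^{5} (−1)^j C(5,j)·(5−j)!.
Computing: 120 − 120 + 60 − 20 + 5 − 1 = 44.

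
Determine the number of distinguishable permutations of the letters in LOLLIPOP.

1680

The 8 letters of LOLLIPOP have repeats: L appearing 3 times, O appearing twice, and P appearing twice.
The number of distinct arrangements is 8!/(3!·2!·2!) = 40320/24 = 1680.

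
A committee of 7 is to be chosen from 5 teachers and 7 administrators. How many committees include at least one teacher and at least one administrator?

Unrestricted: C(12,7) = 792 ways to pick any 7 of the 12.
Selections missing a whole group: no teachers → C(7,7) = 1; no administrators → C(5,7) = 0.
Both groups omitted at once is impossible, so 792 − 1 = 791.

791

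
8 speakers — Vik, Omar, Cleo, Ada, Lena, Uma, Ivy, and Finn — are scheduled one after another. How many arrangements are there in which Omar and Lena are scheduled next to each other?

Treat {Omar, Lena} as a single unit. There are 7 units to order, and the pair itself can be ordered 2 ways.
So the count is 2·(7)! = 10080.

10080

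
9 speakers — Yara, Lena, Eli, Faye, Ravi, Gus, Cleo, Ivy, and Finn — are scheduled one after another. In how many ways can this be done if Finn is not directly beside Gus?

282240

Of the 9! = 362880 arrangements, those with Finn and Gus adjacent number 2 × 8! = 80640 (treat the pair as a block with 2 internal orders).
Complementary counting: 362880 − 80640 = 282240.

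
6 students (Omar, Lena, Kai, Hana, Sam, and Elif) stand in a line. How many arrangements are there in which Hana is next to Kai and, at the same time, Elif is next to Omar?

Treat {Hana,Kai} as one block (2 orders) and {Elif,Omar} as another (2 orders).
That leaves 4 units to arrange: 2 × 2 × 4! = 4 × 24 = 96.

96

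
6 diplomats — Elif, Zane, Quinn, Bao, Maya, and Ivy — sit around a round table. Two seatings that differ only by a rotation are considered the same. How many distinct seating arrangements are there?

120

Seat Elif anywhere (absorbing the rotational symmetry), then permute the other 5: (5)! = 120.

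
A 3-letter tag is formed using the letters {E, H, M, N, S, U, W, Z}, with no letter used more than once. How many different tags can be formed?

336

Choose and order 3 of the 8 symbols: the first letter has 8 options, the next 7, then 6.
8 × 7 × 6 = 336.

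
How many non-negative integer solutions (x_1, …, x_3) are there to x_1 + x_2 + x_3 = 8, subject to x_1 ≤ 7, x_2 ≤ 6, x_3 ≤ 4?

31

By stars and bars, unrestricted non-negative solutions to x_1+…+x_3 = 8 number C(8+2,2) = 45.
Subtract solutions that violate a single cap (substitute x_i' = x_i − (cap_i+1)): x_1 ≥ 8 gives C(2,2) = 1; x_2 ≥ 7 gives C(3,2) = 3; x_3 ≥ 5 gives C(5,2) = 10. Together 14.
No two caps can be exceeded simultaneously, so the pair terms are all 0.
By inclusion–exclusion the count is 45 − 14 + 0 = 31.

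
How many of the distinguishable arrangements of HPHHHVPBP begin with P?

840

With the first slot taken by P, it remains to arrange the other 8 letters (HHHHVPBP).
Those 8 letters have H appearing 4 times and P appearing twice, giving (8)!/(4!·2!) = 840.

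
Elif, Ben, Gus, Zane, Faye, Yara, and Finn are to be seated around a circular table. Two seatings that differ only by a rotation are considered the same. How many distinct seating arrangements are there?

Seat Elif anywhere (absorbing the rotational symmetry), then permute the other 6: (6)! = 720.

720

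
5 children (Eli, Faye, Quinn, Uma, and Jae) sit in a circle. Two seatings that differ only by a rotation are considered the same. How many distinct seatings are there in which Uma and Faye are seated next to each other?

Treat {Uma, Faye} as one unit (2 internal orders) and seat the resulting 4 units around the table: (3)! circular arrangements.
So 2 × (3)! = 2 × 6 = 12.

12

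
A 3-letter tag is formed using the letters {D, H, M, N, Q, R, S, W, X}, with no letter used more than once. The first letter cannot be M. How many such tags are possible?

448

The first letter has 9−1 = 8 choices (anything except M).
The remaining 2 letters are filled from the other 8 symbols without repetition: 8 × 7 = 56.
Total: 8 × 56 = 448.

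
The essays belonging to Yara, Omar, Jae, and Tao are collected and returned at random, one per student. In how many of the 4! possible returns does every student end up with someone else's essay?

Let Aᵢ be the assignments in which student i gets their own essay. We want the size of the complement of A₁∪…∪A_4.
By inclusion–exclusion this is Σ_{j=0}^{4} (−1)^j C(4,j)·(4−j)!.
Computing: 24 − 24 + 12 − 4 + 1 = 9.

9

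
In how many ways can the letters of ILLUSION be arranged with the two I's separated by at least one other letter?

There are 8!/(2!·2!) = 10080 arrangements of ILLUSION in total.
Arrangements with the I's together: treat II as one letter, giving (7)!/(2!) = 2520.
Subtracting, 10080 − 2520 = 7560 arrangements keep the I's apart.

7560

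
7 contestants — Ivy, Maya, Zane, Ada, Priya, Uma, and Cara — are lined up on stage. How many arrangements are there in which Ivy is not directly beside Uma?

There are 7! = 5040 arrangements in all. If Ivy and Uma are adjacent, merging them into one block gives 2·(6)! = 1440 arrangements.
Complementary counting: 5040 − 1440 = 3600.

3600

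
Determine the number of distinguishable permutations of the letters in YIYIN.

30

YIYIN has 5 letters with I appearing twice and Y appearing twice.
The number of distinct arrangements is 5!/(2!·2!) = 120/4 = 30.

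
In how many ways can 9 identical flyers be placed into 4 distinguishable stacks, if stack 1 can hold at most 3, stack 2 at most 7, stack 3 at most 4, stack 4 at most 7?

Ignoring the caps, the number of non-negative solutions to x_1+…+x_4 = 9 is C(12,3) = 220.
Subtract solutions that violate a single cap (substitute x_i' = x_i − (cap_i+1)): x_1 ≥ 4 gives C(8,3) = 56; x_2 ≥ 8 gives C(4,3) = 4; x_3 ≥ 5 gives C(7,3) = 35; x_4 ≥ 8 gives C(4,3) = 4. Together 99.
Add back pairs where two caps are both exceeded: 0 + 1 + 0 + 0 + 0 + 0 = 1.
By inclusion–exclusion the count is 220 − 99 + 1 = 122.

122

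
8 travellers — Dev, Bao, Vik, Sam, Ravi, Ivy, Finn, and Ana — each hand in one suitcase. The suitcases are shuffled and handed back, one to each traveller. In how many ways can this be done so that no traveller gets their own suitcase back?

Let Aᵢ be the assignments in which traveller i gets their own suitcase. We want the size of the complement of A₁∪…∪A_8.
By inclusion–exclusion this is Σ_{j=0}^{8} (−1)^j C(8,j)·(8−j)!.
Computing: 40320 − 40320 + 20160 − 6720 + 1680 − 336 + 56 − 8 + 1 = 14833.

14833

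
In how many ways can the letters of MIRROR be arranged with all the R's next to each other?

Treat the 3 copies of R as a single block. The multiset to arrange is then {RRR, I, M, O}, 4 items in all.
All 4 items are distinct, so there are (4)! = 24 arrangements.

24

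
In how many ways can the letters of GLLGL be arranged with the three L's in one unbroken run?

Treat the 3 copies of L as a single block. The multiset to arrange is then {LLL, G, G}, 3 items in all.
That gives (3)!/(2!) = 3 arrangements.

3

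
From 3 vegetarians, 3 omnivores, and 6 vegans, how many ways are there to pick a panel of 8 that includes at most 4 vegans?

360

Split by how many vegans are chosen (0 through 4).
Sum: C(6,0)·C(6,8) + C(6,1)·C(6,7) + C(6,2)·C(6,6) + C(6,3)·C(6,5) + C(6,4)·C(6,4) = 0 + 0 + 15 + 120 + 225 = 360.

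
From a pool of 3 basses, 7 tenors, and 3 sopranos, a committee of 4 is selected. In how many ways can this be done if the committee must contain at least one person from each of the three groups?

315

Unrestricted: C(13,4) = 715 ways to pick any 4 of the 13.
Selections missing a whole group: no basses → C(10,4) = 210; no tenors → C(6,4) = 15; no sopranos → C(10,4) = 210.
Add back selections omitting two groups (i.e. drawn from a single group): C(3,4) + C(7,4) + C(3,4) = 35.
By inclusion–exclusion: 715 − 435 + 35 = 315.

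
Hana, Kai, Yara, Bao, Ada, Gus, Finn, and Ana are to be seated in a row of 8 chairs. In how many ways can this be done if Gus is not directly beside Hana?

Of the 8! = 40320 arrangements, those with Gus and Hana adjacent number 2 × 7! = 10080 (treat the pair as a block with 2 internal orders).
Complementary counting: 40320 − 10080 = 30240.

30240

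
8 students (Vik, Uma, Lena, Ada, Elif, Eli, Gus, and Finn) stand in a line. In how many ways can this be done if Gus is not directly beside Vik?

Of the 8! = 40320 arrangements, those with Gus and Vik adjacent number 2 × 7! = 10080 (treat the pair as a block with 2 internal orders).
So 40320 − 10080 = 30240 arrangements keep them apart.

30240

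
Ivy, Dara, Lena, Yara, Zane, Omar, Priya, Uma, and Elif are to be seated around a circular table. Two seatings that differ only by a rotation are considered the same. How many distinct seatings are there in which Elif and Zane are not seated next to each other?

30240

Without the restriction there are (8)! = 40320 seatings.
Those with Elif next to Zane: fuse the pair into one unit and seat 8 units around a circle — 2·(7)! = 10080.
Subtracting, 40320 − 10080 = 30240.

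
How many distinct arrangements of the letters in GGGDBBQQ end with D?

210

With the last slot taken by D, it remains to arrange the other 7 letters (GGGBBQQ).
Those 7 letters have B appearing twice, G appearing 3 times, and Q appearing twice, giving (7)!/(3!·2!·2!) = 210.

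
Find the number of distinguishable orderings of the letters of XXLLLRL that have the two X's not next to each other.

Total arrangements of XXLLLRL: 7!/(4!·2!) = 105.
Arrangements with the X's together: treat XX as one letter, giving (6)!/(4!) = 30.
Subtracting, 105 − 30 = 75 arrangements keep the X's apart.

75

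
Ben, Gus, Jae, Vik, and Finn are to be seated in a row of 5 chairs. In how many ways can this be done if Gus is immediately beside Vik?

Glue Gus and Vik into one block (2 internal orders), leaving 4 units to arrange in a row.
So the count is 2·(4)! = 48.

48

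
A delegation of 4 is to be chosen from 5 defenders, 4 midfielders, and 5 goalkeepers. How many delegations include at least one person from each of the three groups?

Total 4-person selections from all 14: C(14,4) = 1001.
Subtract selections that omit an entire group: no defenders → C(9,4) = 126; no midfielders → C(10,4) = 210; no goalkeepers → C(9,4) = 126.
Add back selections omitting two groups (i.e. drawn from a single group): C(5,4) + C(4,4) + C(5,4) = 11.
By inclusion–exclusion: 1001 − 462 + 11 = 550.

550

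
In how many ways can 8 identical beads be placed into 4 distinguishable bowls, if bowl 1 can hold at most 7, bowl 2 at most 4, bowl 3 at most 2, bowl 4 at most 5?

79

By stars and bars, unrestricted non-negative solutions to x_1+…+x_4 = 8 number C(8+3,3) = 165.
Subtract solutions that violate a single cap (substitute x_i' = x_i − (cap_i+1)): x_1 ≥ 8 gives C(3,3) = 1; x_2 ≥ 5 gives C(6,3) = 20; x_3 ≥ 3 gives C(8,3) = 56; x_4 ≥ 6 gives C(5,3) = 10. Together 87.
Add back pairs where two caps are both exceeded: 0 + 0 + 0 + 1 + 0 + 0 = 1.
By inclusion–exclusion the count is 165 − 87 + 1 = 79.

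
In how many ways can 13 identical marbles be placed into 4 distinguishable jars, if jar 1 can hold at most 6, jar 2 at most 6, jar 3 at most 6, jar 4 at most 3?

118

Without the upper bounds there are C(16,3) = 560 ways to split 13 among 4 jars.
Subtract solutions that violate a single cap (substitute x_i' = x_i − (cap_i+1)): x_1 ≥ 7 gives C(9,3) = 84; x_2 ≥ 7 gives C(9,3) = 84; x_3 ≥ 7 gives C(9,3) = 84; x_4 ≥ 4 gives C(12,3) = 220. Together 472.
Add back pairs where two caps are both exceeded: 0 + 0 + 10 + 0 + 10 + 10 = 30.
By inclusion–exclusion the count is 560 − 472 + 30 = 118.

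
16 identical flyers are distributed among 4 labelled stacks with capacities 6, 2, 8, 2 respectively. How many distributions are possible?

Ignoring the caps, the number of non-negative solutions to x_1+…+x_4 = 16 is C(19,3) = 969.
Subtract solutions that violate a single cap (substitute x_i' = x_i − (cap_i+1)): x_1 ≥ 7 gives C(12,3) = 220; x_2 ≥ 3 gives C(16,3) = 560; x_3 ≥ 9 gives C(10,3) = 120; x_4 ≥ 3 gives C(16,3) = 560. Together 1460.
Add back pairs where two caps are both exceeded: 84 + 1 + 84 + 35 + 286 + 35 = 525.
Subtract triples: 0 + 20 + 0 + 4 = 24.
By inclusion–exclusion the count is 969 − 1460 + 525 − 24 = 10.

10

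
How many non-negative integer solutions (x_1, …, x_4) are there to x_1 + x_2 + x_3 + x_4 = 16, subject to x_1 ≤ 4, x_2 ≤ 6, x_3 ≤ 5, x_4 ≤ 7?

79

By stars and bars, unrestricted non-negative solutions to x_1+…+x_4 = 16 number C(16+3,3) = 969.
Subtract solutions that violate a single cap (substitute x_i' = x_i − (cap_i+1)): x_1 ≥ 5 gives C(14,3) = 364; x_2 ≥ 7 gives C(12,3) = 220; x_3 ≥ 6 gives C(13,3) = 286; x_4 ≥ 8 gives C(11,3) = 165. Together 1035.
Add back pairs where two caps are both exceeded: 35 + 56 + 20 + 20 + 4 + 10 = 145.
By inclusion–exclusion the count is 969 − 1035 + 145 = 79.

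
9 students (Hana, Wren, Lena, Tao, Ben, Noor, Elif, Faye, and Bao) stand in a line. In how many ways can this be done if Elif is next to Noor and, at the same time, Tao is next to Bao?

20160

Treat {Elif,Noor} as one block (2 orders) and {Tao,Bao} as another (2 orders).
That leaves 7 units to arrange: 2 × 2 × 7! = 4 × 5040 = 20160.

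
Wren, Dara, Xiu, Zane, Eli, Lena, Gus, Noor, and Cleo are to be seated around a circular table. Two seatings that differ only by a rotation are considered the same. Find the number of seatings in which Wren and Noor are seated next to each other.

Glue Wren and Noor into a block (2 internal orders). Seating 8 units around a circle gives (7)! arrangements.
So 2 × (7)! = 2 × 5040 = 10080.

10080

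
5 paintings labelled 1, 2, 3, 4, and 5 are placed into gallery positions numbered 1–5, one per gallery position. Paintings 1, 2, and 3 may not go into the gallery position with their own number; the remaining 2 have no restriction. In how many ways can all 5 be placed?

Let Aᵢ (for i ∈ {1, 2, 3}) be the placements that put painting i in its forbidden gallery position. Any j of these fix j positions, leaving (5−j)! ways to fill the rest, and there are C(3,j) ways to pick which j.
By inclusion–exclusion, the number of valid placements is Σ_{j=0}^{3} (−1)^j C(3,j)·(5−j)!.
Computing: 120 − 72 + 18 − 2 = 64.

64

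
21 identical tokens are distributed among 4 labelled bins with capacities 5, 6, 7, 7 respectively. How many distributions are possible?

35

Without the upper bounds there are C(24,3) = 2024 ways to split 21 among 4 bins.
Subtract solutions that violate a single cap (substitute x_i' = x_i − (cap_i+1)): x_1 ≥ 6 gives C(18,3) = 816; x_2 ≥ 7 gives C(17,3) = 680; x_3 ≥ 8 gives C(16,3) = 560; x_4 ≥ 8 gives C(16,3) = 560. Together 2616.
Add back pairs where two caps are both exceeded: 165 + 120 + 120 + 84 + 84 + 56 = 629.
Subtract triples: 1 + 1 + 0 + 0 = 2.
By inclusion–exclusion the count is 2024 − 2616 + 629 − 2 = 35.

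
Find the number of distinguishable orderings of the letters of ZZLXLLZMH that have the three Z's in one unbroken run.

840

Treat the 3 copies of Z as a single block. The multiset to arrange is then {ZZZ, H, L, L, L, M, X}, 7 items in all.
That gives (7)!/(3!) = 840 arrangements.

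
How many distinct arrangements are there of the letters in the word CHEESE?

120

Letter multiplicities in CHEESE: C×1, E×3, H×1, S×1.
So there are 6! / (3!) = 120 distinguishable arrangements.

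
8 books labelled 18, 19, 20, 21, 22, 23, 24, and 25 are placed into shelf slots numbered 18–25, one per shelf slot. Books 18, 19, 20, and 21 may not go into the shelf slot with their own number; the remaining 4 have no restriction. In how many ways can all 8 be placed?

Let Aᵢ (for 18 ≤ i ≤ 21) be the placements that put book i in its forbidden shelf slot. Any j of these fix j positions, leaving (8−j)! ways to fill the rest, and there are C(4,j) ways to pick which j.
By inclusion–exclusion, the number of valid placements is Σ_{j=0}^{4} (−1)^j C(4,j)·(8−j)!.
Computing: 40320 − 20160 + 4320 − 480 + 24 = 24024.

24024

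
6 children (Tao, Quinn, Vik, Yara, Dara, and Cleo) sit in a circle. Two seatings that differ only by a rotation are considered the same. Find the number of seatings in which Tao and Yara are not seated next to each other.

72

Without the restriction there are (5)! = 120 seatings.
Seatings with Tao beside Yara: treat them as a block with 2 internal orders, giving 2 × (4)! = 48.
Subtracting, 120 − 48 = 72.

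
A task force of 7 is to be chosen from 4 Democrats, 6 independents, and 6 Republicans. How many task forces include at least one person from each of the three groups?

Unrestricted: C(16,7) = 11440 ways to pick any 7 of the 16.
Selections missing a whole group: no Democrats → C(12,7) = 792; no independents → C(10,7) = 120; no Republicans → C(10,7) = 120.
Add back selections omitting two groups (i.e. drawn from a single group): C(4,7) + C(6,7) + C(6,7) = 0.
By inclusion–exclusion: 11440 − 1032 + 0 = 10408.

10408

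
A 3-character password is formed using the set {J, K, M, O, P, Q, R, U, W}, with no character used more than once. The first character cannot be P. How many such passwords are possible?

448

The first character has 9−1 = 8 choices (anything except P).
The remaining 2 characters are filled from the other 8 symbols without repetition: 8 × 7 = 56.
Total: 8 × 56 = 448.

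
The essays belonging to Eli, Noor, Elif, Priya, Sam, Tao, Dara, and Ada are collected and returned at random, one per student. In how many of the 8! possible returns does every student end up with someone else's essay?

14833

This is the derangement count D_8: permutations of 8 items with no fixed point.
By inclusion–exclusion this is Σ_{j=0}^{8} (−1)^j C(8,j)·(8−j)!.
Computing: 40320 − 40320 + 20160 − 6720 + 1680 − 336 + 56 − 8 + 1 = 14833.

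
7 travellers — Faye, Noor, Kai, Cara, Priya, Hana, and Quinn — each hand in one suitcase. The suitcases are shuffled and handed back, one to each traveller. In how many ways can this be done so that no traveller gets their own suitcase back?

Let Aᵢ be the assignments in which traveller i gets their own suitcase. We want the size of the complement of A₁∪…∪A_7.
By inclusion–exclusion this is Σ_{j=0}^{7} (−1)^j C(7,j)·(7−j)!.
Computing: 5040 − 5040 + 2520 − 840 + 210 − 42 + 7 − 1 = 1854.

1854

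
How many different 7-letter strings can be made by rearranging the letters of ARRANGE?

1260

Letter multiplicities in ARRANGE: A×2, E×1, G×1, N×1, R×2.
Dividing 7! = 5040 by 2!·2! = 4 for the repeated letters gives 1260.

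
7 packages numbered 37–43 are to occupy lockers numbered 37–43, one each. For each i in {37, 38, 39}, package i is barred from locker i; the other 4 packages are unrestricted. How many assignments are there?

Let Aᵢ (for i ∈ {37, 38, 39}) be the placements that put package i in its forbidden locker. Any j of these fix j positions, leaving (7−j)! ways to fill the rest, and there are C(3,j) ways to pick which j.
By inclusion–exclusion, the number of valid placements is Σ_{j=0}^{3} (−1)^j C(3,j)·(7−j)!.
Computing: 5040 − 2160 + 360 − 24 = 3216.

3216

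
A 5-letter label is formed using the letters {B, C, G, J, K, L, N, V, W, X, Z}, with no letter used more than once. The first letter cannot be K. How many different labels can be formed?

The first letter has 11−1 = 10 choices (anything except K).
The remaining 4 letters are filled from the other 10 symbols without repetition: 10 × 9 × 8 × 7 = 5040.
Total: 10 × 5040 = 50400.

50400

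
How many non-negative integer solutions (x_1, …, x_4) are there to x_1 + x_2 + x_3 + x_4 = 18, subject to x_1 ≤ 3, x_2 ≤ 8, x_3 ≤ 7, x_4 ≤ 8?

129

Ignoring the caps, the number of non-negative solutions to x_1+…+x_4 = 18 is C(21,3) = 1330.
Subtract solutions that violate a single cap (substitute x_i' = x_i − (cap_i+1)): x_1 ≥ 4 gives C(17,3) = 680; x_2 ≥ 9 gives C(12,3) = 220; x_3 ≥ 8 gives C(13,3) = 286; x_4 ≥ 9 gives C(12,3) = 220. Together 1406.
Add back pairs where two caps are both exceeded: 56 + 84 + 56 + 4 + 1 + 4 = 205.
By inclusion–exclusion the count is 1330 − 1406 + 205 = 129.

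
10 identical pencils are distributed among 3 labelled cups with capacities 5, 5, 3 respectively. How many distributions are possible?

Without the upper bounds there are C(12,2) = 66 ways to split 10 among 3 cups.
Subtract solutions that violate a single cap (substitute x_i' = x_i − (cap_i+1)): x_1 ≥ 6 gives C(6,2) = 15; x_2 ≥ 6 gives C(6,2) = 15; x_3 ≥ 4 gives C(8,2) = 28. Together 58.
Add back pairs where two caps are both exceeded: 0 + 1 + 1 = 2.
By inclusion–exclusion the count is 66 − 58 + 2 = 10.

10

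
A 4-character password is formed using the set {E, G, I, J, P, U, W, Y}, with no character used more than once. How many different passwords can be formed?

This is a permutation of 4 out of 8: P(8,4) = 8!/4!.
That product is 8 × 7 × 6 × 5 = 1680.

1680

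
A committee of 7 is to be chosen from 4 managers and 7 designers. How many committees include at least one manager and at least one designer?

329

With no constraint there are C(11,7) = 330 possible selections.
Selections missing a whole group: no managers → C(7,7) = 1; no designers → C(4,7) = 0.
Both groups omitted at once is impossible, so 330 − 1 = 329.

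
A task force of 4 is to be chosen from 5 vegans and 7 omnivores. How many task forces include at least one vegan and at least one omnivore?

455

Total 4-person selections from all 12: C(12,4) = 495.
Subtract selections that omit an entire group: no vegans → C(7,4) = 35; no omnivores → C(5,4) = 5.
Both groups omitted at once is impossible, so 495 − 40 = 455.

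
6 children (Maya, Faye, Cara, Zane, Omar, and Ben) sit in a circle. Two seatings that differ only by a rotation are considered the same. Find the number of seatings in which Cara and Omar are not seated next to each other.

Without the restriction there are (5)! = 120 seatings.
Seatings with Cara beside Omar: treat them as a block with 2 internal orders, giving 2 × (4)! = 48.
Subtracting, 120 − 48 = 72.

72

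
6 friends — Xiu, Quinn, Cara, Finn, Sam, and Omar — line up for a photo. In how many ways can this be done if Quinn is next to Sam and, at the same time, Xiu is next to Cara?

96

Treat {Quinn,Sam} as one block (2 orders) and {Xiu,Cara} as another (2 orders).
That leaves 4 units to arrange: 2 × 2 × 4! = 4 × 24 = 96.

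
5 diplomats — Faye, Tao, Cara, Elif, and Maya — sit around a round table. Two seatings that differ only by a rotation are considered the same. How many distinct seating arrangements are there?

24

Fix one person's seat to break rotational symmetry; the remaining 4 people can be arranged in (4)! = 24 ways.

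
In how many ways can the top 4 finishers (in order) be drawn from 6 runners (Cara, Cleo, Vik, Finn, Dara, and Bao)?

360

There are 6 choices for 1st place, 5 for 2nd, and so on down to 3 for position 4.
That gives 6 × 5 × 4 × 3 = 360.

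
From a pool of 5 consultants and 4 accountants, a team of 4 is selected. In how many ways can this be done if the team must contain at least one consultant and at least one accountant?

With no constraint there are C(9,4) = 126 possible selections.
Selections missing a whole group: no consultants → C(4,4) = 1; no accountants → C(5,4) = 5.
Both groups omitted at once is impossible, so 126 − 6 = 120.

120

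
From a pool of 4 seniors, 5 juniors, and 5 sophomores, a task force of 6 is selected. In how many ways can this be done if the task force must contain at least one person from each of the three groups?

2625

Total 6-person selections from all 14: C(14,6) = 3003.
Subtract selections that omit an entire group: no seniors → C(10,6) = 210; no juniors → C(9,6) = 84; no sophomores → C(9,6) = 84.
Add back selections omitting two groups (i.e. drawn from a single group): C(4,6) + C(5,6) + C(5,6) = 0.
By inclusion–exclusion: 3003 − 378 + 0 = 2625.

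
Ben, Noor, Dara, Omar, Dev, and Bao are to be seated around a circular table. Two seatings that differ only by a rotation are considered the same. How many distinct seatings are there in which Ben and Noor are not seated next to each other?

72

All circular seatings of 6 people number (5)! = 120.
Seatings with Ben beside Noor: treat them as a block with 2 internal orders, giving 2 × (4)! = 48.
Subtracting, 120 − 48 = 72.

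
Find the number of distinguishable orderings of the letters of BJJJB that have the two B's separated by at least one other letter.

6

Total arrangements of BJJJB: 5!/(3!·2!) = 10.
Arrangements with the B's together: treat BB as one letter, giving (4)!/(3!) = 4.
Hence 10 − 4 = 6.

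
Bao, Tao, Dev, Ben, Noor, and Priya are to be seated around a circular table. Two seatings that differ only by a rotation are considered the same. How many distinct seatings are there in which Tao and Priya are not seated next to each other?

Without the restriction there are (5)! = 120 seatings.
Seatings with Tao beside Priya: treat them as a block with 2 internal orders, giving 2 × (4)! = 48.
Subtracting, 120 − 48 = 72.

72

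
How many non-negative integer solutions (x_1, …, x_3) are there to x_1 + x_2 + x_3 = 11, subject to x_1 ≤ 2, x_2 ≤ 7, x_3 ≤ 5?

9

By stars and bars, unrestricted non-negative solutions to x_1+…+x_3 = 11 number C(11+2,2) = 78.
Subtract solutions that violate a single cap (substitute x_i' = x_i − (cap_i+1)): x_1 ≥ 3 gives C(10,2) = 45; x_2 ≥ 8 gives C(5,2) = 10; x_3 ≥ 6 gives C(7,2) = 21. Together 76.
Add back pairs where two caps are both exceeded: 1 + 6 + 0 = 7.
By inclusion–exclusion the count is 78 − 76 + 7 = 9.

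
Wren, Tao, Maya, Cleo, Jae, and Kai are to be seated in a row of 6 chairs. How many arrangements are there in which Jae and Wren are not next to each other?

Of the 6! = 720 arrangements, those with Jae and Wren adjacent number 2 × 5! = 240 (treat the pair as a block with 2 internal orders).
So 720 − 240 = 480 arrangements keep them apart.

480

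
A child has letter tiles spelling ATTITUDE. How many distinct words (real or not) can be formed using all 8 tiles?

ATTITUDE has 8 letters with T appearing 3 times.
Dividing 8! = 40320 by 3! = 6 for the repeated letters gives 6720.

6720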